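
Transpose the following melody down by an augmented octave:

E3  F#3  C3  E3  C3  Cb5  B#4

E3 down an augmented octave is Eb2.
An augmented octave down from F#3 gives F2.
C3: an octave down reaches C, and 13 semitones makes it Cb2.
E3 down an augmented octave is Eb2.
An augmented octave down from C3 gives Cb2.
Cb5: an octave down reaches C, and 13 semitones makes it Cbb4.
An augmented octave down from B#4 gives B3.

Eb2 F2 Cb2 Eb2 Cb2 Cbb4 B3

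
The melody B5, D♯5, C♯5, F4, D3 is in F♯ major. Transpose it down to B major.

E5 G#4 F#4 Bb3 G2

From F♯ down to B is a perfect fifth; apply that to each pitch.
B5 -> E5
D#5 -> G#4
C#5 -> F#4
F4 -> Bb3
D3 -> G2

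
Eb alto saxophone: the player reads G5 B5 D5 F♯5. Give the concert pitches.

Written C4 on the Eb alto saxophone sounds as Eb3, a major sixth lower; apply that shift to every note.
G5 -> Bb4
B5 -> D5
D5 -> F4
F#5 -> A4

Bb4 D5 F4 A4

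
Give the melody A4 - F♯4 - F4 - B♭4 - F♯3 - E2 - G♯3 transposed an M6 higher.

A4 up a major sixth is F#5.
F#4 up a major sixth is D#5.
F4 up a major sixth is D5.
Bb4 up a major sixth is G5.
F#3 up a major sixth is D#4.
A major sixth up from E2 gives C#3.
G#3: a sixth up reaches E, and 9 semitones makes it E#4.

F#5 D#5 D5 G5 D#4 C#3 E#4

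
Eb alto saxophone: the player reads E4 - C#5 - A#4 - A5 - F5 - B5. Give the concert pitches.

G3 E4 C#4 C5 Ab4 D5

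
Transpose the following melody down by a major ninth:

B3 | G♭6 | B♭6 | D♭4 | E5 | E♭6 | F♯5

A2 Fb5 Ab5 Cb3 D4 Db5 E4

B3: a ninth down reaches A, and 14 semitones makes it A2.
Gb6 down a major ninth is Fb5.
Bb6 down a major ninth is Ab5.
A major ninth down from Db4 gives Cb3.
E5 down a major ninth is D4.
Eb6: a ninth down reaches D, and 14 semitones makes it Db5.
F#5: a ninth down reaches E, and 14 semitones makes it E4.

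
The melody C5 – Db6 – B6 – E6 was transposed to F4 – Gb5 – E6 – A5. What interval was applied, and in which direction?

down a perfect fifth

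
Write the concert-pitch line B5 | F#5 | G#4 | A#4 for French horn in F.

The French horn in F sounds a perfect fifth below written, so the written part must be a perfect fifth above concert — transpose each note up.
B5 becomes F#6
F#5 becomes C#6
G#4 becomes D#5
A#4 becomes E#5

F#6 C#6 D#5 E#5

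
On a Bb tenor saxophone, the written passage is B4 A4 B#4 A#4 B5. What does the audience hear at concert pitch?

A3 G3 A#3 G#3 A4

The Bb tenor saxophone sounds a major ninth below written, so transpose each written note down a major ninth.
B4 -> A3
A4 -> G3
B#4 -> A#3
A#4 -> G#3
B5 -> A4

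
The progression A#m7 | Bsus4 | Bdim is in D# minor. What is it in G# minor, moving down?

D#m7 Esus4 Edim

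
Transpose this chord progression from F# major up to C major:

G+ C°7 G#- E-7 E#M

Db+ Gb°7 D- Bb-7 BM

F# major up to C major is a diminished fifth; each chord root moves by that interval while the quality stays the same.
G+: root G up a diminished fifth → Db, giving Db+.
C°7: root C up a diminished fifth → Gb, giving Gb°7.
G#-: root G# up a diminished fifth → D, giving D-.
E-7: root E up a diminished fifth → Bb, giving Bb-7.
E#M: root E# up a diminished fifth → B, giving BM.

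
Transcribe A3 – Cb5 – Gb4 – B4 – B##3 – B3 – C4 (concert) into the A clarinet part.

Written C4 sounds as A3 on the A clarinet, so concert pitches are written a minor third up.
A3 -> C4
Cb5 -> Ebb5
Gb4 -> Bbb4
B4 -> D5
B##3 -> D##4
B3 -> D4
C4 -> Eb4

C4 Ebb5 Bbb4 D5 D##4 D4 Eb4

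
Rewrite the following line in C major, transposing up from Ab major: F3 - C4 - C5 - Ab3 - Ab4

From Ab up to C is a major third; apply that to each pitch.
F3 to A3
C4 to E4
C5 to E5
Ab3 to C4
Ab4 to C5

A3 E4 E5 C4 C5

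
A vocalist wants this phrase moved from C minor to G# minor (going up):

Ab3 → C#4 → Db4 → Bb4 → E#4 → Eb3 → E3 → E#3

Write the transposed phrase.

E4 G##4 A4 F#5 B##4 B3 B#3 B##3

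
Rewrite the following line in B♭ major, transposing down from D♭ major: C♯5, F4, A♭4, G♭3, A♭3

D♭ major to B♭ major down is a minor third, so every note moves down by that interval.
C#5 becomes A#4
F4 becomes D4
Ab4 becomes F4
Gb3 becomes Eb3
Ab3 becomes F3

A#4 D4 F4 Eb3 F3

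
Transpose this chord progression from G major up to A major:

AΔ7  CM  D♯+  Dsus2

G major up to A major is a major second; each chord root moves by that interval while the quality stays the same.
AΔ7: root A up a major second → B, giving BΔ7.
CM: root C up a major second → D, giving DM.
D♯+: root D♯ up a major second → E#, giving E#+.
Dsus2: root D up a major second → E, giving Esus2.

BΔ7 DM E#+ Esus2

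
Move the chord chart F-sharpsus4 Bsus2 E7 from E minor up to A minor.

Bsus4 Esus2 A7

E minor up to A minor is a perfect fourth; each chord root moves by that interval while the quality stays the same.
F-sharpsus4: root F-sharp up a perfect fourth → B, giving Bsus4.
Bsus2: root B up a perfect fourth → E, giving Esus2.
E7: root E up a perfect fourth → A, giving A7.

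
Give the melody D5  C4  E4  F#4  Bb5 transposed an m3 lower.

D5 -> B4
C4 -> A3
E4 -> C#4
F#4 -> D#4
Bb5 -> G5

B4 A3 C#4 D#4 G5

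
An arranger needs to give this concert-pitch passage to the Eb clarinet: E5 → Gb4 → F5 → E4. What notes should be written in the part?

C#5 Eb4 D5 C#4

Written C4 sounds as Eb4 on the Eb clarinet, so concert pitches are written a minor third down.
E5 becomes C#5
Gb4 becomes Eb4
F5 becomes D5
E4 becomes C#4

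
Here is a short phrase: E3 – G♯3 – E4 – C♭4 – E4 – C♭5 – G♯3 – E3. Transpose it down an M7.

F2 A2 F3 Dbb3 F3 Dbb4 A2 F2

E3 becomes F2
G#3 becomes A2
E4 becomes F3
Cb4 becomes Dbb3
E4 becomes F3
Cb5 becomes Dbb4
G#3 becomes A2
E3 becomes F2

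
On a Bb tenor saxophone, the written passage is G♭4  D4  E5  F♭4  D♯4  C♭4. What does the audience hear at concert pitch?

Written C4 on the Bb tenor saxophone sounds as Bb2, a major ninth lower; apply that shift to every note.
Gb4 -> Fb3
D4 -> C3
E5 -> D4
Fb4 -> Ebb3
D#4 -> C#3
Cb4 -> Bbb2

Fb3 C3 D4 Ebb3 C#3 Bbb2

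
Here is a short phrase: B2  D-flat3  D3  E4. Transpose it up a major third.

B2: a third up reaches D, and 4 semitones makes it D#3.
A major third up from Db3 gives F3.
D3 up a major third is F#3.
E4: a third up reaches G, and 4 semitones makes it G#4.

D#3 F3 F#3 G#4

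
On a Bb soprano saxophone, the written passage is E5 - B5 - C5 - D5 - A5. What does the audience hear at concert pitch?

D5 A5 Bb4 C5 G5

Written C4 on the Bb soprano saxophone sounds as Bb3, a major second lower; apply that shift to every note.
E5 becomes D5
B5 becomes A5
C5 becomes Bb4
D5 becomes C5
A5 becomes G5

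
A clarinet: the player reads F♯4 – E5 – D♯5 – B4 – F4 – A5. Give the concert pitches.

The A clarinet sounds a minor third below written, so transpose each written note down a minor third.
F#4 -> D#4
E5 -> C#5
D#5 -> B#4
B4 -> G#4
F4 -> D4
A5 -> F#5

D#4 C#5 B#4 G#4 D4 F#5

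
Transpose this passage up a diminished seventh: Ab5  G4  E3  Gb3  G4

Ab5: a seventh up reaches G, and 9 semitones makes it Gbb6.
A diminished seventh up from G4 gives Fb5.
E3 up a diminished seventh is Db4.
Gb3 up a diminished seventh is Fbb4.
G4: a seventh up reaches F, and 9 semitones makes it Fb5.

Gbb6 Fb5 Db4 Fbb4 Fb5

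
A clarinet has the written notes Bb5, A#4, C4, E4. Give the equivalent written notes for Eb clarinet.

E5 D##4 F#3 A#3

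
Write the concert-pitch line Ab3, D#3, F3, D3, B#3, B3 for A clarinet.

The A clarinet sounds a minor third below written, so the written part must be a minor third above concert — transpose each note up.
Ab3 becomes Cb4
D#3 becomes F#3
F3 becomes Ab3
D3 becomes F3
B#3 becomes D#4
B3 becomes D4

Cb4 F#3 Ab3 F3 D#4 D4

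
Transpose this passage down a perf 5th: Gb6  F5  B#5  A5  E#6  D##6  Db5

Gb6 → Cb6
F5 → Bb4
B#5 → E#5
A5 → D5
E#6 → A#5
D##6 → G##5
Db5 → Gb4

Cb6 Bb4 E#5 D5 A#5 G##5 Gb4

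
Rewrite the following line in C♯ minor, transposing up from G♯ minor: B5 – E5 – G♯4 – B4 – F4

E6 A5 C#5 E5 Bb4

G♯ minor to C♯ minor up is a perfect fourth, so every note moves up by that interval.
B5 -> E6
E5 -> A5
G#4 -> C#5
B4 -> E5
F4 -> Bb4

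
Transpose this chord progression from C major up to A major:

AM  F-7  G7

C major up to A major is a major sixth; each chord root moves by that interval while the quality stays the same.
AM: root A up a major sixth → F#, giving F#M.
F-7: root F up a major sixth → D, giving D-7.
G7: root G up a major sixth → E, giving E7.

F#M D-7 E7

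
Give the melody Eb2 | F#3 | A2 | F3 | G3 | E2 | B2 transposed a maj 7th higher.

D3 E#4 G#3 E4 F#4 D#3 A#3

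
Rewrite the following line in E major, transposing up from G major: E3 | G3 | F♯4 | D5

C#4 E4 D#5 B5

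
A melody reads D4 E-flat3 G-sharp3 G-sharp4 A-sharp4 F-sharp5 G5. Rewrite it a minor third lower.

D4: a third down reaches B, and 3 semitones makes it B3.
Eb3: a third down reaches C, and 3 semitones makes it C3.
A minor third down from G#3 gives E#3.
G#4 down a minor third is E#4.
A minor third down from A#4 gives F##4.
F#5 down a minor third is D#5.
G5 down a minor third is E5.

B3 C3 E#3 E#4 F##4 D#5 E5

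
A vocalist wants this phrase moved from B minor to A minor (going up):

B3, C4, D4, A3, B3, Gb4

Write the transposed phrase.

A4 Bb4 C5 G4 A4 Fb5

From B up to A is a minor seventh; apply that to each pitch.
B3 becomes A4
C4 becomes Bb4
D4 becomes C5
A3 becomes G4
B3 becomes A4
Gb4 becomes Fb5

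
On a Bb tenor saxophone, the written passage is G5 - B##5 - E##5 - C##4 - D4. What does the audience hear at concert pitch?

F4 A##4 D##4 B#2 C3

The Bb tenor saxophone sounds a major ninth below written, so transpose each written note down a major ninth.
G5 -> F4
B##5 -> A##4
E##5 -> D##4
C##4 -> B#2
D4 -> C3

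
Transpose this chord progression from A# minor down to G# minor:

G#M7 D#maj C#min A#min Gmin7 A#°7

A# minor down to G# minor is a major second; each chord root moves by that interval while the quality stays the same.
G#M7: root G# down a major second → F#, giving F#M7.
D#maj: root D# down a major second → C#, giving C#maj.
C#min: root C# down a major second → B, giving Bmin.
A#min: root A# down a major second → G#, giving G#min.
Gmin7: root G down a major second → F, giving Fmin7.
A#°7: root A# down a major second → G#, giving G#°7.

F#M7 C#maj Bmin G#min Fmin7 G#°7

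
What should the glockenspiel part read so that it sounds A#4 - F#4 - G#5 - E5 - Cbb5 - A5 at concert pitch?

The glockenspiel sounds a perfect fifteenth above written, so the written part must be a perfect fifteenth below concert — transpose each note down.
A#4 becomes A#2
F#4 becomes F#2
G#5 becomes G#3
E5 becomes E3
Cbb5 becomes Cbb3
A5 becomes A3

A#2 F#2 G#3 E3 Cbb3 A3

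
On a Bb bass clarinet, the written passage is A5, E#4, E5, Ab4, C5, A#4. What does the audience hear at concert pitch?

G4 D#3 D4 Gb3 Bb3 G#3

The Bb bass clarinet sounds a major ninth below written, so transpose each written note down a major ninth.
A5 gives G4
E#4 gives D#3
E5 gives D4
Ab4 gives Gb3
C5 gives Bb3
A#4 gives G#3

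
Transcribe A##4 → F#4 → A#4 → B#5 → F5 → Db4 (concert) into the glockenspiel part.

A##2 F#2 A#2 B#3 F3 Db2

Written C4 sounds as C6 on the glockenspiel, so concert pitches are written a perfect fifteenth down.
A##4 becomes A##2
F#4 becomes F#2
A#4 becomes A#2
B#5 becomes B#3
F5 becomes F3
Db4 becomes Db2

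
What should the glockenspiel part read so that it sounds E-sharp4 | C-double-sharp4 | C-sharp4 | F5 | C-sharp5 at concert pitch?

E#2 C##2 C#2 F3 C#3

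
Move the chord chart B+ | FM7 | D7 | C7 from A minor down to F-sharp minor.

A minor down to F-sharp minor is a minor third; each chord root moves by that interval while the quality stays the same.
B+: root B down a minor third → G#, giving G#+.
FM7: root F down a minor third → D, giving DM7.
D7: root D down a minor third → B, giving B7.
C7: root C down a minor third → A, giving A7.

G#+ DM7 B7 A7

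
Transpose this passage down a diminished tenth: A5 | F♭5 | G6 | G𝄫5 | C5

F##4 D4 E#5 Eb4 A#3

A5 becomes F##4
Fb5 becomes D4
G6 becomes E#5
Gbb5 becomes Eb4
C5 becomes A#3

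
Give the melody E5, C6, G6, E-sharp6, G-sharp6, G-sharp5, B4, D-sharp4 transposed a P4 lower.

B4 G5 D6 B#5 D#6 D#5 F#4 A#3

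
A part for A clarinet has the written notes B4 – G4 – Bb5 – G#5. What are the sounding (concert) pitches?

Written C4 on the A clarinet sounds as A3, a minor third lower; apply that shift to every note.
B4 becomes G#4
G4 becomes E4
Bb5 becomes G5
G#5 becomes E#5

G#4 E4 G5 E#5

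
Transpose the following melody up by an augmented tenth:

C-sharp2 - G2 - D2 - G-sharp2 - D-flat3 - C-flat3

E##3 B#3 F##3 B##3 F#4 E4

C#2 becomes E##3
G2 becomes B#3
D2 becomes F##3
G#2 becomes B##3
Db3 becomes F#4
Cb3 becomes E4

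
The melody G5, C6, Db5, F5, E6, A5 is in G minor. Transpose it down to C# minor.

C#5 F#5 G4 B4 A#5 D#5

G minor to C# minor down is a diminished fifth, so every note moves down by that interval.
G5 becomes C#5
C6 becomes F#5
Db5 becomes G4
F5 becomes B4
E6 becomes A#5
A5 becomes D#5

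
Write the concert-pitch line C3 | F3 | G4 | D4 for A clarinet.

Written C4 sounds as A3 on the A clarinet, so concert pitches are written a minor third up.
C3 becomes Eb3
F3 becomes Ab3
G4 becomes Bb4
D4 becomes F4

Eb3 Ab3 Bb4 F4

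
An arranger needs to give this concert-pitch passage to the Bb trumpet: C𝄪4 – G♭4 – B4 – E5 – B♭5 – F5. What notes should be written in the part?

The Bb trumpet sounds a major second below written, so the written part must be a major second above concert — transpose each note up.
C##4 becomes D##4
Gb4 becomes Ab4
B4 becomes C#5
E5 becomes F#5
Bb5 becomes C6
F5 becomes G5

D##4 Ab4 C#5 F#5 C6 G5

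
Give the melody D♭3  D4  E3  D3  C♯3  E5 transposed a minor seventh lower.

A minor seventh down from Db3 gives Eb2.
A minor seventh down from D4 gives E3.
A minor seventh down from E3 gives F#2.
D3 down a minor seventh is E2.
C#3: a seventh down reaches D, and 10 semitones makes it D#2.
E5: a seventh down reaches F, and 10 semitones makes it F#4.

Eb2 E3 F#2 E2 D#2 F#4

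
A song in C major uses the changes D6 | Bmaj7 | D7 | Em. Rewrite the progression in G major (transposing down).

C major down to G major is a perfect fourth; each chord root moves by that interval while the quality stays the same.
D6: root D down a perfect fourth → A, giving A6.
Bmaj7: root B down a perfect fourth → F#, giving F#maj7.
D7: root D down a perfect fourth → A, giving A7.
Em: root E down a perfect fourth → B, giving Bm.

A6 F#maj7 A7 Bm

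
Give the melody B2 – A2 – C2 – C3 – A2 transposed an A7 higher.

B2 to A##3
A2 to G##3
C2 to B#2
C3 to B#3
A2 to G##3

A##3 G##3 B#2 B#3 G##3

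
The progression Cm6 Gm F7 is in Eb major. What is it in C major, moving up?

Am6 Em D7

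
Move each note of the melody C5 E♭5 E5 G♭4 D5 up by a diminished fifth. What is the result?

A diminished fifth up from C5 gives Gb5.
Eb5 up a diminished fifth is Bbb5.
E5: a fifth up reaches B, and 6 semitones makes it Bb5.
Gb4: a fifth up reaches D, and 6 semitones makes it Dbb5.
D5 up a diminished fifth is Ab5.

Gb5 Bbb5 Bb5 Dbb5 Ab5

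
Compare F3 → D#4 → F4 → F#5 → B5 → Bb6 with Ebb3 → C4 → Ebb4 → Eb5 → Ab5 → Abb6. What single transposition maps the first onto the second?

down an augmented second

Take the first pair: F3 → Ebb3. F to E spans 2 letter names, so the interval is some kind of second.
Ebb3 to F3 is 3 semitones, which makes it an augmented second; the second version is lower, so the direction is down.
Checking another pair — Bb6 → Abb6 — gives the same interval.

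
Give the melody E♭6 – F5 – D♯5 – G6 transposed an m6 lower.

Eb6 to G5
F5 to A4
D#5 to F##4
G6 to B5

G5 A4 F##4 B5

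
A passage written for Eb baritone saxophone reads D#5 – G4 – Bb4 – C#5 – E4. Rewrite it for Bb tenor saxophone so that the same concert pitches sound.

G#4 C4 Eb4 F#4 A3

First find concert pitch: the Eb baritone saxophone sounds a major thirteenth below written, so D#5 G4 Bb4 C#5 E4 sounds F#3 Bb2 Db3 E3 G2.
Then write for Bb tenor saxophone: it sounds a major ninth below written, so the part must be a major ninth above concert.
F#3 → G#4
Bb2 → C4
Db3 → Eb4
E3 → F#4
G2 → A3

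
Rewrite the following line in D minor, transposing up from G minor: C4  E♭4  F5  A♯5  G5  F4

G minor to D minor up is a perfect fifth, so every note moves up by that interval.
C4 to G4
Eb4 to Bb4
F5 to C6
A#5 to E#6
G5 to D6
F4 to C5

G4 Bb4 C6 E#6 D6 C5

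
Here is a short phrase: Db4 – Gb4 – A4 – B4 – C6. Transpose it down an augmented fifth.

Db4: a fifth down reaches G, and 8 semitones makes it Gbb3.
Gb4 down an augmented fifth is Cbb4.
A4: a fifth down reaches D, and 8 semitones makes it Db4.
B4: a fifth down reaches E, and 8 semitones makes it Eb4.
C6: a fifth down reaches F, and 8 semitones makes it Fb5.

Gbb3 Cbb4 Db4 Eb4 Fb5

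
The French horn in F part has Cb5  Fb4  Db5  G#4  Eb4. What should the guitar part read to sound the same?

First find concert pitch: the French horn in F sounds a perfect fifth below written, so Cb5 Fb4 Db5 G#4 Eb4 sounds Fb4 Bbb3 Gb4 C#4 Ab3.
Then write for guitar: it sounds a perfect octave below written, so the part must be a perfect octave above concert.
Fb4 → Fb5
Bbb3 → Bbb4
Gb4 → Gb5
C#4 → C#5
Ab3 → Ab4

Fb5 Bbb4 Gb5 C#5 Ab4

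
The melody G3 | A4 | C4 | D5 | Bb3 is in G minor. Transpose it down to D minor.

G minor to D minor down is a perfect fourth, so every note moves down by that interval.
G3 becomes D3
A4 becomes E4
C4 becomes G3
D5 becomes A4
Bb3 becomes F3

D3 E4 G3 A4 F3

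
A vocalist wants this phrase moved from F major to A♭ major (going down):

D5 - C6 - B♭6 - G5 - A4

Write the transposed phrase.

F4 Eb5 Db6 Bb4 C4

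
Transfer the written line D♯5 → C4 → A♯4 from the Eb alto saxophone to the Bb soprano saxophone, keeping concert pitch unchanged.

G#4 F3 D#4

First find concert pitch: the Eb alto saxophone sounds a major sixth below written, so D♯5 C4 A♯4 sounds F#4 Eb3 C#4.
Then write for Bb soprano saxophone: it sounds a major second below written, so the part must be a major second above concert.
F#4 → G#4
Eb3 → F3
C#4 → D#4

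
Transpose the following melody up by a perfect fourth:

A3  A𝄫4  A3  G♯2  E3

A perfect fourth up from A3 gives D4.
Abb4: a fourth up reaches D, and 5 semitones makes it Dbb5.
A perfect fourth up from A3 gives D4.
A perfect fourth up from G#2 gives C#3.
E3 up a perfect fourth is A3.

D4 Dbb5 D4 C#3 A3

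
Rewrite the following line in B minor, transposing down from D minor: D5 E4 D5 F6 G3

B4 C#4 B4 D6 E3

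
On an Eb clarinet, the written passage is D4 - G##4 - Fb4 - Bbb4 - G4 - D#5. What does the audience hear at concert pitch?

Written C4 on the Eb clarinet sounds as Eb4, a minor third higher; apply that shift to every note.
D4 to F4
G##4 to B#4
Fb4 to Abb4
Bbb4 to Dbb5
G4 to Bb4
D#5 to F#5

F4 B#4 Abb4 Dbb5 Bb4 F#5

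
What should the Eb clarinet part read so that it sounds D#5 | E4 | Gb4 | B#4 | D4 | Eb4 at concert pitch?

B#4 C#4 Eb4 G##4 B3 C4

The Eb clarinet sounds a minor third above written, so the written part must be a minor third below concert — transpose each note down.
D#5 to B#4
E4 to C#4
Gb4 to Eb4
B#4 to G##4
D4 to B3
Eb4 to C4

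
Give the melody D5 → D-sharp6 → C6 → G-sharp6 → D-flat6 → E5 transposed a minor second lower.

C#5 C##6 B5 F##6 C6 D#5

D5 to C#5
D#6 to C##6
C6 to B5
G#6 to F##6
Db6 to C6
E5 to D#5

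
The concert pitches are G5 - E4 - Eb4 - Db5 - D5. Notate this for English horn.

D6 B4 Bb4 Ab5 A5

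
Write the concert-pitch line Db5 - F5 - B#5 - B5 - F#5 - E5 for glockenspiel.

Written C4 sounds as C6 on the glockenspiel, so concert pitches are written a perfect fifteenth down.
Db5 gives Db3
F5 gives F3
B#5 gives B#3
B5 gives B3
F#5 gives F#3
E5 gives E3

Db3 F3 B#3 B3 F#3 E3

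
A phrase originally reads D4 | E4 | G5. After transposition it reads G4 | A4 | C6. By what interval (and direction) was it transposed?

From D4 to G4 is 4 letter names — a fourth of some quality.
D4 to G4 is 5 semitones, which makes it a perfect fourth; the second version is higher, so the direction is up.
Checking another pair — G5 → C6 — gives the same interval.

up a perfect fourth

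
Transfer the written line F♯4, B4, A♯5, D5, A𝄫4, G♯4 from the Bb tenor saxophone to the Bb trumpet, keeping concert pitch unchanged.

F#3 B3 A#4 D4 Abb3 G#3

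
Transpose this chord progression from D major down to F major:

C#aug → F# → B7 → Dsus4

D major down to F major is a major sixth; each chord root moves by that interval while the quality stays the same.
C#aug: root C# down a major sixth → E, giving Eaug.
F#: root F# down a major sixth → A, giving A.
B7: root B down a major sixth → D, giving D7.
Dsus4: root D down a major sixth → F, giving Fsus4.

Eaug A D7 Fsus4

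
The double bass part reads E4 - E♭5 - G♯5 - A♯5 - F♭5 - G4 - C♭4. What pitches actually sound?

E3 Eb4 G#4 A#4 Fb4 G3 Cb3

The double bass sounds a perfect octave below written, so transpose each written note down a perfect octave.
E4 → E3
Eb5 → Eb4
G#5 → G#4
A#5 → A#4
Fb5 → Fb4
G4 → G3
Cb4 → Cb3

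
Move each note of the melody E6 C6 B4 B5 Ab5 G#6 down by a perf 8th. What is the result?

E5 C5 B3 B4 Ab4 G#5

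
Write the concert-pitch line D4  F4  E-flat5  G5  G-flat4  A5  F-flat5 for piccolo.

D3 F3 Eb4 G4 Gb3 A4 Fb4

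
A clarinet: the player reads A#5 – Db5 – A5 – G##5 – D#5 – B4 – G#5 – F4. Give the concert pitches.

F##5 Bb4 F#5 E##5 B#4 G#4 E#5 D4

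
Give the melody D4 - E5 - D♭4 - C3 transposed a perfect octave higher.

D4 → D5
E5 → E6
Db4 → Db5
C3 → C4

D5 E6 Db5 C4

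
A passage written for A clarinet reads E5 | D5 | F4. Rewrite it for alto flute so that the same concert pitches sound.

First find concert pitch: the A clarinet sounds a minor third below written, so E5 D5 F4 sounds C#5 B4 D4.
Then write for alto flute: it sounds a perfect fourth below written, so the part must be a perfect fourth above concert.
C#5 → F#5
B4 → E5
D4 → G4

F#5 E5 G4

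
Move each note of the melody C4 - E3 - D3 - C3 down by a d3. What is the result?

A#3 C##3 B#2 A#2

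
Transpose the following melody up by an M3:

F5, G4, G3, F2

A5 B4 B3 A2

F5 gives A5
G4 gives B4
G3 gives B3
F2 gives A2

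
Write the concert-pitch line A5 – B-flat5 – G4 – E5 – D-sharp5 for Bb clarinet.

B5 C6 A4 F#5 E#5

The Bb clarinet sounds a major second below written, so the written part must be a major second above concert — transpose each note up.
A5 -> B5
Bb5 -> C6
G4 -> A4
E5 -> F#5
D#5 -> E#5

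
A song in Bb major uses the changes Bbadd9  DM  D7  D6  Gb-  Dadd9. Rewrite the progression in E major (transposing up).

Eadd9 G#M G#7 G#6 C- G#add9

Bb major up to E major is an augmented fourth; each chord root moves by that interval while the quality stays the same.
Bbadd9: root Bb up an augmented fourth → E, giving Eadd9.
DM: root D up an augmented fourth → G#, giving G#M.
D7: root D up an augmented fourth → G#, giving G#7.
D6: root D up an augmented fourth → G#, giving G#6.
Gb-: root Gb up an augmented fourth → C, giving C-.
Dadd9: root D up an augmented fourth → G#, giving G#add9.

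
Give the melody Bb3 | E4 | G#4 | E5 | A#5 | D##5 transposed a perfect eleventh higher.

Eb5 A5 C#6 A6 D#7 G##6

A perfect eleventh up from Bb3 gives Eb5.
E4: an eleventh up reaches A, and 17 semitones makes it A5.
G#4: an eleventh up reaches C, and 17 semitones makes it C#6.
E5 up a perfect eleventh is A6.
A#5 up a perfect eleventh is D#7.
D##5: an eleventh up reaches G, and 17 semitones makes it G##6.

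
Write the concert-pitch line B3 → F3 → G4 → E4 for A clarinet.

Written C4 sounds as A3 on the A clarinet, so concert pitches are written a minor third up.
B3 to D4
F3 to Ab3
G4 to Bb4
E4 to G4

D4 Ab3 Bb4 G4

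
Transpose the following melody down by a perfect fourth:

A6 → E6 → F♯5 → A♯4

E6 B5 C#5 E#4

A6 becomes E6
E6 becomes B5
F#5 becomes C#5
A#4 becomes E#4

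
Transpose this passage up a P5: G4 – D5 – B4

D5 A5 F#5

A perfect fifth up from G4 gives D5.
A perfect fifth up from D5 gives A5.
B4 up a perfect fifth is F#5.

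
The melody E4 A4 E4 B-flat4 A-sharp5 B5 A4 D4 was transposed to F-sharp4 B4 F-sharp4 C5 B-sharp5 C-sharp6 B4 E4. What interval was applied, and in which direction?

up a major second

Take the first pair: E4 → F#4. E to F spans 2 letter names, so the interval is some kind of second.
E4 to F#4 is 2 semitones, which makes it a major second; the second version is higher, so the direction is up.
Checking another pair — D4 → E4 — gives the same interval.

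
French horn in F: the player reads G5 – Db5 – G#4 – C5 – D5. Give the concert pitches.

Written C4 on the French horn in F sounds as F3, a perfect fifth lower; apply that shift to every note.
G5 to C5
Db5 to Gb4
G#4 to C#4
C5 to F4
D5 to G4

C5 Gb4 C#4 F4 G4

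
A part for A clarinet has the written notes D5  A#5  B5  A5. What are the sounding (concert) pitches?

Written C4 on the A clarinet sounds as A3, a minor third lower; apply that shift to every note.
D5 becomes B4
A#5 becomes F##5
B5 becomes G#5
A5 becomes F#5

B4 F##5 G#5 F#5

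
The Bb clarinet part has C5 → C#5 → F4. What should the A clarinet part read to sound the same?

Db5 D5 Gb4

First find concert pitch: the Bb clarinet sounds a major second below written, so C5 C#5 F4 sounds Bb4 B4 Eb4.
Then write for A clarinet: it sounds a minor third below written, so the part must be a minor third above concert.
Bb4 → Db5
B4 → D5
Eb4 → Gb4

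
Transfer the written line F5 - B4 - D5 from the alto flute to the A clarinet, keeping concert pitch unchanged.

Eb5 A4 C5

First find concert pitch: the alto flute sounds a perfect fourth below written, so F5 B4 D5 sounds C5 F#4 A4.
Then write for A clarinet: it sounds a minor third below written, so the part must be a minor third above concert.
C5 → Eb5
F#4 → A4
A4 → C5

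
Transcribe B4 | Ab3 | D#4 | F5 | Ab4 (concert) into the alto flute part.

E5 Db4 G#4 Bb5 Db5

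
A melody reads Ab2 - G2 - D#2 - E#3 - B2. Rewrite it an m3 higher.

Ab2 up a minor third is Cb3.
A minor third up from G2 gives Bb2.
D#2: a third up reaches F, and 3 semitones makes it F#2.
A minor third up from E#3 gives G#3.
B2 up a minor third is D3.

Cb3 Bb2 F#2 G#3 D3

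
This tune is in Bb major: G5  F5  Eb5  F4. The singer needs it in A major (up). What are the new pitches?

From Bb up to A is a major seventh; apply that to each pitch.
G5 becomes F#6
F5 becomes E6
Eb5 becomes D6
F4 becomes E5

F#6 E6 D6 E5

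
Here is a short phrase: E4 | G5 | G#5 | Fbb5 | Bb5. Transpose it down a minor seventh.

E4: a seventh down reaches F, and 10 semitones makes it F#3.
A minor seventh down from G5 gives A4.
G#5 down a minor seventh is A#4.
Fbb5 down a minor seventh is Gbb4.
A minor seventh down from Bb5 gives C5.

F#3 A4 A#4 Gbb4 C5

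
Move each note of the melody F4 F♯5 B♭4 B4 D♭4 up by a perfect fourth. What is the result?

Bb4 B5 Eb5 E5 Gb4

F4 up a perfect fourth is Bb4.
F#5: a fourth up reaches B, and 5 semitones makes it B5.
A perfect fourth up from Bb4 gives Eb5.
B4 up a perfect fourth is E5.
Db4 up a perfect fourth is Gb4.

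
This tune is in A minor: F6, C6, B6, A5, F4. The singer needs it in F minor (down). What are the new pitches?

From A down to F is a major third; apply that to each pitch.
F6 to Db6
C6 to Ab5
B6 to G6
A5 to F5
F4 to Db4

Db6 Ab5 G6 F5 Db4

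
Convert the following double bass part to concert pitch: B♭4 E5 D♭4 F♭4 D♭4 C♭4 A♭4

The double bass sounds a perfect octave below written, so transpose each written note down a perfect octave.
Bb4 → Bb3
E5 → E4
Db4 → Db3
Fb4 → Fb3
Db4 → Db3
Cb4 → Cb3
Ab4 → Ab3

Bb3 E4 Db3 Fb3 Db3 Cb3 Ab3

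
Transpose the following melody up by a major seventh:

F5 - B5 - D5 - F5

E6 A#6 C#6 E6

F5: a seventh up reaches E, and 11 semitones makes it E6.
A major seventh up from B5 gives A#6.
D5: a seventh up reaches C, and 11 semitones makes it C#6.
F5 up a major seventh is E6.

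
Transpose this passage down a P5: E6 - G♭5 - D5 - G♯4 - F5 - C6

A5 Cb5 G4 C#4 Bb4 F5

E6: a fifth down reaches A, and 7 semitones makes it A5.
Gb5 down a perfect fifth is Cb5.
D5: a fifth down reaches G, and 7 semitones makes it G4.
G#4 down a perfect fifth is C#4.
F5: a fifth down reaches B, and 7 semitones makes it Bb4.
C6: a fifth down reaches F, and 7 semitones makes it F5.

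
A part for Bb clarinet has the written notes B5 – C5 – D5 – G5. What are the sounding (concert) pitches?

A5 Bb4 C5 F5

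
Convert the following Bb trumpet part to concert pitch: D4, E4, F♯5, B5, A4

C4 D4 E5 A5 G4

Written C4 on the Bb trumpet sounds as Bb3, a major second lower; apply that shift to every note.
D4 → C4
E4 → D4
F#5 → E5
B5 → A5
A4 → G4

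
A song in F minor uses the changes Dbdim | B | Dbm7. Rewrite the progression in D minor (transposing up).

Bbdim G# Bbm7

F minor up to D minor is a major sixth; each chord root moves by that interval while the quality stays the same.
Dbdim: root Db up a major sixth → Bb, giving Bbdim.
B: root B up a major sixth → G#, giving G#.
Dbm7: root Db up a major sixth → Bb, giving Bbm7.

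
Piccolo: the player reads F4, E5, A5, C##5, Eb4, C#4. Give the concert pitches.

F5 E6 A6 C##6 Eb5 C#5

Written C4 on the piccolo sounds as C5, a perfect octave higher; apply that shift to every note.
F4 to F5
E5 to E6
A5 to A6
C##5 to C##6
Eb4 to Eb5
C#4 to C#5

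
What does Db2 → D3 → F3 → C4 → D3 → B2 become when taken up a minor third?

Fb2 F3 Ab3 Eb4 F3 D3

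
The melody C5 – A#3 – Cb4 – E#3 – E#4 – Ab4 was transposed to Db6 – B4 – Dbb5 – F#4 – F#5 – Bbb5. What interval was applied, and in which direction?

up a minor ninth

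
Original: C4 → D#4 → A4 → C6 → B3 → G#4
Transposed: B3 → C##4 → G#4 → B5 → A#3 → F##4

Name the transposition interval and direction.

down a minor second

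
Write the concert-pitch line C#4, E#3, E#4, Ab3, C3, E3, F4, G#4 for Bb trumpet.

D#4 F##3 F##4 Bb3 D3 F#3 G4 A#4

Written C4 sounds as Bb3 on the Bb trumpet, so concert pitches are written a major second up.
C#4 -> D#4
E#3 -> F##3
E#4 -> F##4
Ab3 -> Bb3
C3 -> D3
E3 -> F#3
F4 -> G4
G#4 -> A#4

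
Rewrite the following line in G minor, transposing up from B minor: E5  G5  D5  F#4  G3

C6 Eb6 Bb5 D5 Eb4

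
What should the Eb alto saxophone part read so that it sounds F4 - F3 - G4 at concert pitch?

D5 D4 E5

The Eb alto saxophone sounds a major sixth below written, so the written part must be a major sixth above concert — transpose each note up.
F4 gives D5
F3 gives D4
G4 gives E5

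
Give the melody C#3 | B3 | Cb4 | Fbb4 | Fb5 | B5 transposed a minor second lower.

C#3: a second down reaches B, and 1 semitone makes it B#2.
B3 down a minor second is A#3.
Cb4: a second down reaches B, and 1 semitone makes it Bb3.
Fbb4: a second down reaches E, and 1 semitone makes it Ebb4.
Fb5 down a minor second is Eb5.
A minor second down from B5 gives A#5.

B#2 A#3 Bb3 Ebb4 Eb5 A#5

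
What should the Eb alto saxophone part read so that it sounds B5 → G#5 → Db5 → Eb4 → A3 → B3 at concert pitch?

G#6 E#6 Bb5 C5 F#4 G#4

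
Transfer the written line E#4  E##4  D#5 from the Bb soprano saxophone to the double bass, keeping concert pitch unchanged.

First find concert pitch: the Bb soprano saxophone sounds a major second below written, so E#4 E##4 D#5 sounds D#4 D##4 C#5.
Then write for double bass: it sounds a perfect octave below written, so the part must be a perfect octave above concert.
D#4 → D#5
D##4 → D##5
C#5 → C#6

D#5 D##5 C#6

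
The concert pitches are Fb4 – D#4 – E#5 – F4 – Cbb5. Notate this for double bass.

The double bass sounds a perfect octave below written, so the written part must be a perfect octave above concert — transpose each note up.
Fb4 -> Fb5
D#4 -> D#5
E#5 -> E#6
F4 -> F5
Cbb5 -> Cbb6

Fb5 D#5 E#6 F5 Cbb6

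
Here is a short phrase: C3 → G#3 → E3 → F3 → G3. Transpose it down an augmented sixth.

Ebb2 Bb2 Gb2 Abb2 Bbb2

An augmented sixth down from C3 gives Ebb2.
G#3 down an augmented sixth is Bb2.
An augmented sixth down from E3 gives Gb2.
An augmented sixth down from F3 gives Abb2.
An augmented sixth down from G3 gives Bbb2.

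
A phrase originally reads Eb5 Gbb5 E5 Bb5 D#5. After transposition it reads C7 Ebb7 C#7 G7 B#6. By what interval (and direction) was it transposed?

up a major thirteenth

From Eb5 to C7 is 13 letter names — a thirteenth of some quality.
Eb5 to C7 is 21 semitones, which makes it a major thirteenth; the second version is higher, so the direction is up.
Checking another pair — D#5 → B#6 — gives the same interval.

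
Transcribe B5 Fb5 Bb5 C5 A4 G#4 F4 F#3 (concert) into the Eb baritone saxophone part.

G#7 Db7 G7 A6 F#6 E#6 D6 D#5

The Eb baritone saxophone sounds a major thirteenth below written, so the written part must be a major thirteenth above concert — transpose each note up.
B5 → G#7
Fb5 → Db7
Bb5 → G7
C5 → A6
A4 → F#6
G#4 → E#6
F4 → D6
F#3 → D#5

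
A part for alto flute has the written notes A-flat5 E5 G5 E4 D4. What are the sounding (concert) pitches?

Eb5 B4 D5 B3 A3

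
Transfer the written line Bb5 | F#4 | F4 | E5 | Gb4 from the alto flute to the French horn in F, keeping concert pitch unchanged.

First find concert pitch: the alto flute sounds a perfect fourth below written, so Bb5 F#4 F4 E5 Gb4 sounds F5 C#4 C4 B4 Db4.
Then write for French horn in F: it sounds a perfect fifth below written, so the part must be a perfect fifth above concert.
F5 → C6
C#4 → G#4
C4 → G4
B4 → F#5
Db4 → Ab4

C6 G#4 G4 F#5 Ab4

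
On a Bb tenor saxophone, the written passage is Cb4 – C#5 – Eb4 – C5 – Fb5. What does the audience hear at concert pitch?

Written C4 on the Bb tenor saxophone sounds as Bb2, a major ninth lower; apply that shift to every note.
Cb4 becomes Bbb2
C#5 becomes B3
Eb4 becomes Db3
C5 becomes Bb3
Fb5 becomes Ebb4

Bbb2 B3 Db3 Bb3 Ebb4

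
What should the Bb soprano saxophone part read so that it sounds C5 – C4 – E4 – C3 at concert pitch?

The Bb soprano saxophone sounds a major second below written, so the written part must be a major second above concert — transpose each note up.
C5 gives D5
C4 gives D4
E4 gives F#4
C3 gives D3

D5 D4 F#4 D3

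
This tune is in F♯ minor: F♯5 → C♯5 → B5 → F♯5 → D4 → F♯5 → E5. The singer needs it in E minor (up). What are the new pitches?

E6 B5 A6 E6 C5 E6 D6

From F♯ up to E is a minor seventh; apply that to each pitch.
F#5 becomes E6
C#5 becomes B5
B5 becomes A6
F#5 becomes E6
D4 becomes C5
F#5 becomes E6
E5 becomes D6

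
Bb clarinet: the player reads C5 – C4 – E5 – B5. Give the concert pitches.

Bb4 Bb3 D5 A5

The Bb clarinet sounds a major second below written, so transpose each written note down a major second.
C5 → Bb4
C4 → Bb3
E5 → D5
B5 → A5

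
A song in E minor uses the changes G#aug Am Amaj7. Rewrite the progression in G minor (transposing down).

E minor down to G minor is a major sixth; each chord root moves by that interval while the quality stays the same.
G#aug: root G# down a major sixth → B, giving Baug.
Am: root A down a major sixth → C, giving Cm.
Amaj7: root A down a major sixth → C, giving Cmaj7.

Baug Cm Cmaj7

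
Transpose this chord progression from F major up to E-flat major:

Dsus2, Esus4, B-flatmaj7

Csus2 Dsus4 Abmaj7

F major up to E-flat major is a minor seventh; each chord root moves by that interval while the quality stays the same.
Dsus2: root D up a minor seventh → C, giving Csus2.
Esus4: root E up a minor seventh → D, giving Dsus4.
B-flatmaj7: root B-flat up a minor seventh → Ab, giving Abmaj7.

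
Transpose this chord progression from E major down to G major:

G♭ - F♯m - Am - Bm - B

E major down to G major is a major sixth; each chord root moves by that interval while the quality stays the same.
G♭: root G♭ down a major sixth → Bbb, giving Bbb.
F♯m: root F♯ down a major sixth → A, giving Am.
Am: root A down a major sixth → C, giving Cm.
Bm: root B down a major sixth → D, giving Dm.
B: root B down a major sixth → D, giving D.

Bbb Am Cm Dm D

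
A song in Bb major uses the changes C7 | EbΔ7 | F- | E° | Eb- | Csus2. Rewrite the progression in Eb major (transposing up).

F7 AbΔ7 Bb- A° Ab- Fsus2

Bb major up to Eb major is a perfect fourth; each chord root moves by that interval while the quality stays the same.
C7: root C up a perfect fourth → F, giving F7.
EbΔ7: root Eb up a perfect fourth → Ab, giving AbΔ7.
F-: root F up a perfect fourth → Bb, giving Bb-.
E°: root E up a perfect fourth → A, giving A°.
Eb-: root Eb up a perfect fourth → Ab, giving Ab-.
Csus2: root C up a perfect fourth → F, giving Fsus2.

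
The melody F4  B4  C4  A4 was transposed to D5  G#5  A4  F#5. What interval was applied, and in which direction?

up a major sixth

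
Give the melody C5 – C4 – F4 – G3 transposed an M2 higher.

C5 to D5
C4 to D4
F4 to G4
G3 to A3

D5 D4 G4 A3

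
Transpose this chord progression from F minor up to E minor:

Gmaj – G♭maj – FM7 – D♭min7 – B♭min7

F minor up to E minor is a major seventh; each chord root moves by that interval while the quality stays the same.
Gmaj: root G up a major seventh → F#, giving F#maj.
G♭maj: root G♭ up a major seventh → F, giving Fmaj.
FM7: root F up a major seventh → E, giving EM7.
D♭min7: root D♭ up a major seventh → C, giving Cmin7.
B♭min7: root B♭ up a major seventh → A, giving Amin7.

F#maj Fmaj EM7 Cmin7 Amin7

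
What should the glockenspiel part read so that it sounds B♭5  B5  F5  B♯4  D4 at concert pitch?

Bb3 B3 F3 B#2 D2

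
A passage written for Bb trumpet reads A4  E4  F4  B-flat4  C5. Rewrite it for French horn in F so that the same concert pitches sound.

D5 A4 Bb4 Eb5 F5

First find concert pitch: the Bb trumpet sounds a major second below written, so A4 E4 F4 B-flat4 C5 sounds G4 D4 Eb4 Ab4 Bb4.
Then write for French horn in F: it sounds a perfect fifth below written, so the part must be a perfect fifth above concert.
G4 → D5
D4 → A4
Eb4 → Bb4
Ab4 → Eb5
Bb4 → F5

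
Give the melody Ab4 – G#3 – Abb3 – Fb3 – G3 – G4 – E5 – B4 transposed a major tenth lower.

Fb3 E2 Fbb2 Dbb2 Eb2 Eb3 C4 G3

Ab4 becomes Fb3
G#3 becomes E2
Abb3 becomes Fbb2
Fb3 becomes Dbb2
G3 becomes Eb2
G4 becomes Eb3
E5 becomes C4
B4 becomes G3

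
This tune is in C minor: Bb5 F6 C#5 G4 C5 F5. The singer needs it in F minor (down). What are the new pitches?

C minor to F minor down is a perfect fifth, so every note moves down by that interval.
Bb5 becomes Eb5
F6 becomes Bb5
C#5 becomes F#4
G4 becomes C4
C5 becomes F4
F5 becomes Bb4

Eb5 Bb5 F#4 C4 F4 Bb4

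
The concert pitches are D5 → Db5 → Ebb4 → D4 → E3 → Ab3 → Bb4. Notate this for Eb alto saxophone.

B5 Bb5 Cb5 B4 C#4 F4 G5

Written C4 sounds as Eb3 on the Eb alto saxophone, so concert pitches are written a major sixth up.
D5 becomes B5
Db5 becomes Bb5
Ebb4 becomes Cb5
D4 becomes B4
E3 becomes C#4
Ab3 becomes F4
Bb4 becomes G5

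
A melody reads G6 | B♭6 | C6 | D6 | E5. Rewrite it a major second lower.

G6 → F6
Bb6 → Ab6
C6 → Bb5
D6 → C6
E5 → D5

F6 Ab6 Bb5 C6 D5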